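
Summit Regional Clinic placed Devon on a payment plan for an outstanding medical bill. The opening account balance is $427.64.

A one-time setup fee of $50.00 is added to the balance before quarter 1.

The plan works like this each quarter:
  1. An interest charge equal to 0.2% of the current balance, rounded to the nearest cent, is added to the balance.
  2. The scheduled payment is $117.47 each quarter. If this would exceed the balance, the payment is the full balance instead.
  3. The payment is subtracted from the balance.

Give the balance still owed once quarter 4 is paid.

# | Opening | Interest | Payment | End bal
1 | $477.64 | $0.96 | $117.47 | $361.13
2 | $361.13 | $0.72 | $117.47 | $244.38
3 | $244.38 | $0.49 | $117.47 | $127.40
4 | $127.40 | $0.25 | $117.47 | $10.18

$10.18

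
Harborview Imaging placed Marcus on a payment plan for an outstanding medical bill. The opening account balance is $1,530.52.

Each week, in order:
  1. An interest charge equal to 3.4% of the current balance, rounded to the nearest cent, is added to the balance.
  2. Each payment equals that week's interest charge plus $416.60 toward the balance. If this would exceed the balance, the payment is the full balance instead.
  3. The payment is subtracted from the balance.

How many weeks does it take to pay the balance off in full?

4

Week 1: $1,530.52 +$52.04 interest = $1,582.56; pay $468.64 → $1,113.92
Week 2: $1,113.92 +$37.87 interest = $1,151.79; pay $454.47 → $697.32
Week 3: $697.32 +$23.71 interest = $721.03; pay $440.31 → $280.72
Week 4: $280.72 +$9.54 interest = $290.26; pay $290.26 → $0.00
Balance reaches $0.00 in week 4.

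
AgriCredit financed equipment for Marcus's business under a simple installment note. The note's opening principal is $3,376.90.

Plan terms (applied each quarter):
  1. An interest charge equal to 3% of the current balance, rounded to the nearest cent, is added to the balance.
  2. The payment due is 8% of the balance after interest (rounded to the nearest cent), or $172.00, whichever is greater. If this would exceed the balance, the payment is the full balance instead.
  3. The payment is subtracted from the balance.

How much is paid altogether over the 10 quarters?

Quarter 1: opening $3,376.90; interest $101.31 → $3,478.21; payment $278.26; balance $3,199.95
Quarter 2: opening $3,199.95; interest $96.00 → $3,295.95; payment $263.68; balance $3,032.27
Quarter 3: opening $3,032.27; interest $90.97 → $3,123.24; payment $249.86; balance $2,873.38
Quarter 4: opening $2,873.38; interest $86.20 → $2,959.58; payment $236.77; balance $2,722.81
Quarter 5: opening $2,722.81; interest $81.68 → $2,804.49; payment $224.36; balance $2,580.13
Quarter 6: opening $2,580.13; interest $77.40 → $2,657.53; payment $212.60; balance $2,444.93
Quarter 7: opening $2,444.93; interest $73.35 → $2,518.28; payment $201.46; balance $2,316.82
Quarter 8: opening $2,316.82; interest $69.50 → $2,386.32; payment $190.91; balance $2,195.41
Quarter 9: opening $2,195.41; interest $65.86 → $2,261.27; payment $180.90; balance $2,080.37
Quarter 10: opening $2,080.37; interest $62.41 → $2,142.78; payment $172.00; balance $1,970.78
Total paid: $2,210.80

$2,210.80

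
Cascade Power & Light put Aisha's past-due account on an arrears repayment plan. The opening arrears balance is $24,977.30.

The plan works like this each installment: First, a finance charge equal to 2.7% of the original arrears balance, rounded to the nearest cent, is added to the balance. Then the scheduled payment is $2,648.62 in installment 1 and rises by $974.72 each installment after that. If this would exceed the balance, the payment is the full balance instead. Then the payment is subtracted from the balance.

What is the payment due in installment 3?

# | Opening | Interest | Payment | End bal
1 | $24,977.30 | $674.39 | $2,648.62 | $23,003.07
2 | $23,003.07 | $674.39 | $3,623.34 | $20,054.12
3 | $20,054.12 | $674.39 | $4,598.06 | $16,130.45

$4,598.06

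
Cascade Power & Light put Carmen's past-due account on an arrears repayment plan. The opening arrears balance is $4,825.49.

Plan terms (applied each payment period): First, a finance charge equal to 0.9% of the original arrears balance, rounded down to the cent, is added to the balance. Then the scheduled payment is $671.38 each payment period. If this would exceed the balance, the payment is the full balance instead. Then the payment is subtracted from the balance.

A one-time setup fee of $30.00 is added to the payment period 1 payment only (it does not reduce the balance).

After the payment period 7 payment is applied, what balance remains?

Payment period 1: opening $4,825.49; interest $43.42 → $4,868.91; payment $671.38 (+ $30.00 fee); balance $4,197.53
Payment period 2: opening $4,197.53; interest $43.42 → $4,240.95; payment $671.38; balance $3,569.57
Payment period 3: opening $3,569.57; interest $43.42 → $3,612.99; payment $671.38; balance $2,941.61
Payment period 4: opening $2,941.61; interest $43.42 → $2,985.03; payment $671.38; balance $2,313.65
Payment period 5: opening $2,313.65; interest $43.42 → $2,357.07; payment $671.38; balance $1,685.69
Payment period 6: opening $1,685.69; interest $43.42 → $1,729.11; payment $671.38; balance $1,057.73
Payment period 7: opening $1,057.73; interest $43.42 → $1,101.15; payment $671.38; balance $429.77

$429.77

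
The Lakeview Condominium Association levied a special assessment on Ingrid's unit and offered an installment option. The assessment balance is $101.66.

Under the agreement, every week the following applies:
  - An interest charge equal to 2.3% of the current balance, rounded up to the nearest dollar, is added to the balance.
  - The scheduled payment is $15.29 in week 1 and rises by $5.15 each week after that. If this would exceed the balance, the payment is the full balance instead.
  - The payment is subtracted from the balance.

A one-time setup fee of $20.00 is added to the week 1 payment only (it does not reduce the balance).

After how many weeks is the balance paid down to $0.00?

Week 1: $101.66 +$3.00 interest = $104.66; pay $15.29 (+ $20.00 fee) → $89.37
Week 2: $89.37 +$3.00 interest = $92.37; pay $20.44 → $71.93
Week 3: $71.93 +$2.00 interest = $73.93; pay $25.59 → $48.34
Week 4: $48.34 +$2.00 interest = $50.34; pay $30.74 → $19.60
Week 5: $19.60 +$1.00 interest = $20.60; pay $20.60 → $0.00
Balance reaches $0.00 in week 5.

5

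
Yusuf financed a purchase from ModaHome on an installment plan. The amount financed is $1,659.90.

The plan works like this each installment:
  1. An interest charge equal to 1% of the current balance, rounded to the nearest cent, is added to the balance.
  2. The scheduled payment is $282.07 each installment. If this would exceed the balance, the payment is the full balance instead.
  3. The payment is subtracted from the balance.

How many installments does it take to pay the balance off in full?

Installment 1: $1,659.90 +$16.60 interest = $1,676.50; pay $282.07 → $1,394.43
Installment 2: $1,394.43 +$13.94 interest = $1,408.37; pay $282.07 → $1,126.30
Installment 3: $1,126.30 +$11.26 interest = $1,137.56; pay $282.07 → $855.49
Installment 4: $855.49 +$8.55 interest = $864.04; pay $282.07 → $581.97
Installment 5: $581.97 +$5.82 interest = $587.79; pay $282.07 → $305.72
Installment 6: $305.72 +$3.06 interest = $308.78; pay $282.07 → $26.71
Installment 7: $26.71 +$0.27 interest = $26.98; pay $26.98 → $0.00
Balance reaches $0.00 in installment 7.

7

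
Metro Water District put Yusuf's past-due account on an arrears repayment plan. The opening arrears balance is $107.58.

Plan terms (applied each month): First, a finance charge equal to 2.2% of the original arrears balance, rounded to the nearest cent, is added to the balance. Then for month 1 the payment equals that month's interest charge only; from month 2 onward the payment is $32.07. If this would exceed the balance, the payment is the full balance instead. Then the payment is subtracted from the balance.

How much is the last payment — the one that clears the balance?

$20.85

# | Opening | Interest | Payment | End bal
1 | $107.58 | $2.37 | $2.37 | $107.58
2 | $107.58 | $2.37 | $32.07 | $77.88
3 | $77.88 | $2.37 | $32.07 | $48.18
4 | $48.18 | $2.37 | $32.07 | $18.48
5 | $18.48 | $2.37 | $20.85 | $0.00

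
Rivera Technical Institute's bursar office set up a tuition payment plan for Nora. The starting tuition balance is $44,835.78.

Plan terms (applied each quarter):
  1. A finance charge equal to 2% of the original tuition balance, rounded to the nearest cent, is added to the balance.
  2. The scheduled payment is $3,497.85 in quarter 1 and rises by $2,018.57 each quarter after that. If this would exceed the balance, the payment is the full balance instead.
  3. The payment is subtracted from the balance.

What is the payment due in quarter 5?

Quarter 1: $44,835.78 +$896.72 interest = $45,732.50; pay $3,497.85 → $42,234.65
Quarter 2: $42,234.65 +$896.72 interest = $43,131.37; pay $5,516.42 → $37,614.95
Quarter 3: $37,614.95 +$896.72 interest = $38,511.67; pay $7,534.99 → $30,976.68
Quarter 4: $30,976.68 +$896.72 interest = $31,873.40; pay $9,553.56 → $22,319.84
Quarter 5: $22,319.84 +$896.72 interest = $23,216.56; pay $11,572.13 → $11,644.43

$11,572.13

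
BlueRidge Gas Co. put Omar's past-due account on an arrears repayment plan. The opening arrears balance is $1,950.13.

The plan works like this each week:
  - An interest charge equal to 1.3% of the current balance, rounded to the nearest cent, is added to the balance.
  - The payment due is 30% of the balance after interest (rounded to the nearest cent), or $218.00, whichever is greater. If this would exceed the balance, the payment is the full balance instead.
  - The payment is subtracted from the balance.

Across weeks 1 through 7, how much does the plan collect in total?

Week 1: $1,950.13 +$25.35 interest = $1,975.48; pay $592.64 → $1,382.84
Week 2: $1,382.84 +$17.98 interest = $1,400.82; pay $420.25 → $980.57
Week 3: $980.57 +$12.75 interest = $993.32; pay $298.00 → $695.32
Week 4: $695.32 +$9.04 interest = $704.36; pay $218.00 → $486.36
Week 5: $486.36 +$6.32 interest = $492.68; pay $218.00 → $274.68
Week 6: $274.68 +$3.57 interest = $278.25; pay $218.00 → $60.25
Week 7: $60.25 +$0.78 interest = $61.03; pay $61.03 → $0.00
Total paid: $2,025.92

$2,025.92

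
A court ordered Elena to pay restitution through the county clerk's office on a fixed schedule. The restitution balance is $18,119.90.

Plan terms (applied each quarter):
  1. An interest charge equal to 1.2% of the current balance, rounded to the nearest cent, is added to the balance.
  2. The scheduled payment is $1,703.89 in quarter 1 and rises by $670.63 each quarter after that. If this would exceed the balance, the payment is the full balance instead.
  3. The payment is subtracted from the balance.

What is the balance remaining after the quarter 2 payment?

$14,458.53

Quarter 1: opening $18,119.90; interest $217.44 → $18,337.34; payment $1,703.89; balance $16,633.45
Quarter 2: opening $16,633.45; interest $199.60 → $16,833.05; payment $2,374.52; balance $14,458.53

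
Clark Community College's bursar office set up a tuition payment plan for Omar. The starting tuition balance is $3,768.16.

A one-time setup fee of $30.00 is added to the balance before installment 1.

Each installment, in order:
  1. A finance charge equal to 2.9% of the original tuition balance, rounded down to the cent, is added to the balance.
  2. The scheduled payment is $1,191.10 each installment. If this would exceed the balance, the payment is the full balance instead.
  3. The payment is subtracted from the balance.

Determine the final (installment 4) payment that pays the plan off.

Installment 1: opening $3,798.16; interest $109.27 → $3,907.43; payment $1,191.10; balance $2,716.33
Installment 2: opening $2,716.33; interest $109.27 → $2,825.60; payment $1,191.10; balance $1,634.50
Installment 3: opening $1,634.50; interest $109.27 → $1,743.77; payment $1,191.10; balance $552.67
Installment 4: opening $552.67; interest $109.27 → $661.94; payment $661.94; balance $0.00

$661.94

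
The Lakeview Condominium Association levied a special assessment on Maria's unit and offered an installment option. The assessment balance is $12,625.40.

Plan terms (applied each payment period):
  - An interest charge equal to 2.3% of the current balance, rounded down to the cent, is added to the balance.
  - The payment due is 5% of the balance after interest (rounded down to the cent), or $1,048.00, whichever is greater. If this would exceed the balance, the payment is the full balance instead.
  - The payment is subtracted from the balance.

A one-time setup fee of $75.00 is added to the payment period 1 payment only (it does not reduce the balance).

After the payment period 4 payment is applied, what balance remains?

$9,488.75

Payment period 1: $12,625.40 +$290.38 interest = $12,915.78; pay $1,048.00 (+ $75.00 fee) → $11,867.78
Payment period 2: $11,867.78 +$272.95 interest = $12,140.73; pay $1,048.00 → $11,092.73
Payment period 3: $11,092.73 +$255.13 interest = $11,347.86; pay $1,048.00 → $10,299.86
Payment period 4: $10,299.86 +$236.89 interest = $10,536.75; pay $1,048.00 → $9,488.75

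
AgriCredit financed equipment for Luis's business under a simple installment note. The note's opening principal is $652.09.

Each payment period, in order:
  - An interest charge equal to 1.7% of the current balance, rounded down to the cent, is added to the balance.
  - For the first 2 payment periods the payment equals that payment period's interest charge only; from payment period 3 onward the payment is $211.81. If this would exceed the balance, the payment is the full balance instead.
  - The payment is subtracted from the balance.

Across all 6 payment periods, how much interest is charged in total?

# | Opening | Interest | Payment | End bal
1 | $652.09 | $11.08 | $11.08 | $652.09
2 | $652.09 | $11.08 | $11.08 | $652.09
3 | $652.09 | $11.08 | $211.81 | $451.36
4 | $451.36 | $7.67 | $211.81 | $247.22
5 | $247.22 | $4.20 | $211.81 | $39.61
6 | $39.61 | $0.67 | $40.28 | $0.00
Total interest: $11.08 + $11.08 + $11.08 + $7.67 + $4.20 + $0.67 = $45.78

$45.78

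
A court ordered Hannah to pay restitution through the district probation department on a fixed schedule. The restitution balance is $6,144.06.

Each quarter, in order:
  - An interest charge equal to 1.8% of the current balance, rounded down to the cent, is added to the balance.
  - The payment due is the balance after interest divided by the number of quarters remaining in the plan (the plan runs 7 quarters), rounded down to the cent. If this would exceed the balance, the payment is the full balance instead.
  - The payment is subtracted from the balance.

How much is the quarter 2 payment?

$909.60

Quarter 1: opening $6,144.06; interest $110.59 → $6,254.65; payment $893.52; balance $5,361.13
Quarter 2: opening $5,361.13; interest $96.50 → $5,457.63; payment $909.60; balance $4,548.03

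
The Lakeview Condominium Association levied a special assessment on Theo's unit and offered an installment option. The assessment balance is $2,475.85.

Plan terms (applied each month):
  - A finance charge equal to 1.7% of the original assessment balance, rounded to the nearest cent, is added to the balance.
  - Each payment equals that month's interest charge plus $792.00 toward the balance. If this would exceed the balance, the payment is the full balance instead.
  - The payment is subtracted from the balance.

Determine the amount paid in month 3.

$834.09

Month 1: $2,475.85 +$42.09 interest = $2,517.94; pay $834.09 → $1,683.85
Month 2: $1,683.85 +$42.09 interest = $1,725.94; pay $834.09 → $891.85
Month 3: $891.85 +$42.09 interest = $933.94; pay $834.09 → $99.85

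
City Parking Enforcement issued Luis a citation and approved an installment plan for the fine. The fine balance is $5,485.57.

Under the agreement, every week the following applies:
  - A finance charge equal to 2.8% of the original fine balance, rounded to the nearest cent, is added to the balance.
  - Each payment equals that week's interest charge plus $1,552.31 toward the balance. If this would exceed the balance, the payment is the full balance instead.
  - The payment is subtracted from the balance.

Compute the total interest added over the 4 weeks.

$614.40

Week 1: opening $5,485.57; interest $153.60 → $5,639.17; payment $1,705.91; balance $3,933.26
Week 2: opening $3,933.26; interest $153.60 → $4,086.86; payment $1,705.91; balance $2,380.95
Week 3: opening $2,380.95; interest $153.60 → $2,534.55; payment $1,705.91; balance $828.64
Week 4: opening $828.64; interest $153.60 → $982.24; payment $982.24; balance $0.00
Total interest: $153.60 + $153.60 + $153.60 + $153.60 = $614.40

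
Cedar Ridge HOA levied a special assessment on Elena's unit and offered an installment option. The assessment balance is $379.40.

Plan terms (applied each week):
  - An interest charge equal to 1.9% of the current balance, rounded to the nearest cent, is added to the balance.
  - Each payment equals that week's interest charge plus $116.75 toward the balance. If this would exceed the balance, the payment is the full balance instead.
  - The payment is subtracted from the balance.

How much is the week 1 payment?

$123.96

Week 1: $379.40 +$7.21 interest = $386.61; pay $123.96 → $262.65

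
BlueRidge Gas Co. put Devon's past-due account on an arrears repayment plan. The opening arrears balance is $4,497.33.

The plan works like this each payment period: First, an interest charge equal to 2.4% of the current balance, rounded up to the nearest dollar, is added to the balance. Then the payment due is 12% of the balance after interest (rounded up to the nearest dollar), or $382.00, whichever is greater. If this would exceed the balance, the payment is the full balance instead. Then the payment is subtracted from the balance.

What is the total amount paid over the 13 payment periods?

$5,233.33

Payment period 1: $4,497.33 +$108.00 interest = $4,605.33; pay $553.00 → $4,052.33
Payment period 2: $4,052.33 +$98.00 interest = $4,150.33; pay $499.00 → $3,651.33
Payment period 3: $3,651.33 +$88.00 interest = $3,739.33; pay $449.00 → $3,290.33
Payment period 4: $3,290.33 +$79.00 interest = $3,369.33; pay $405.00 → $2,964.33
Payment period 5: $2,964.33 +$72.00 interest = $3,036.33; pay $382.00 → $2,654.33
Payment period 6: $2,654.33 +$64.00 interest = $2,718.33; pay $382.00 → $2,336.33
Payment period 7: $2,336.33 +$57.00 interest = $2,393.33; pay $382.00 → $2,011.33
Payment period 8: $2,011.33 +$49.00 interest = $2,060.33; pay $382.00 → $1,678.33
Payment period 9: $1,678.33 +$41.00 interest = $1,719.33; pay $382.00 → $1,337.33
Payment period 10: $1,337.33 +$33.00 interest = $1,370.33; pay $382.00 → $988.33
Payment period 11: $988.33 +$24.00 interest = $1,012.33; pay $382.00 → $630.33
Payment period 12: $630.33 +$16.00 interest = $646.33; pay $382.00 → $264.33
Payment period 13: $264.33 +$7.00 interest = $271.33; pay $271.33 → $0.00
Total paid: $5,233.33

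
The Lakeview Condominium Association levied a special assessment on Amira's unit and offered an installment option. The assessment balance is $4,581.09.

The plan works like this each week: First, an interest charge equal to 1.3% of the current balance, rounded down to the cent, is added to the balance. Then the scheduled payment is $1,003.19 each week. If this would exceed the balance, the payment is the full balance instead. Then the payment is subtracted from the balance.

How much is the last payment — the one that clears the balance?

$741.80

Week 1: opening $4,581.09; interest $59.55 → $4,640.64; payment $1,003.19; balance $3,637.45
Week 2: opening $3,637.45; interest $47.28 → $3,684.73; payment $1,003.19; balance $2,681.54
Week 3: opening $2,681.54; interest $34.86 → $2,716.40; payment $1,003.19; balance $1,713.21
Week 4: opening $1,713.21; interest $22.27 → $1,735.48; payment $1,003.19; balance $732.29
Week 5: opening $732.29; interest $9.51 → $741.80; payment $741.80; balance $0.00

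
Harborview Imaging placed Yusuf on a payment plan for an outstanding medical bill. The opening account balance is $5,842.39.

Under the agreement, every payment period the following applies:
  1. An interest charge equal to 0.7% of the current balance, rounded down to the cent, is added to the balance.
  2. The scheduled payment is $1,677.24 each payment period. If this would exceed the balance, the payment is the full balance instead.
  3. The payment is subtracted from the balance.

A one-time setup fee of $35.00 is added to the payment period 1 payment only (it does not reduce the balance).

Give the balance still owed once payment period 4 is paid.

$0.00

Payment period 1: opening $5,842.39; interest $40.89 → $5,883.28; payment $1,677.24 (+ $35.00 fee); balance $4,206.04
Payment period 2: opening $4,206.04; interest $29.44 → $4,235.48; payment $1,677.24; balance $2,558.24
Payment period 3: opening $2,558.24; interest $17.90 → $2,576.14; payment $1,677.24; balance $898.90
Payment period 4: opening $898.90; interest $6.29 → $905.19; payment $905.19; balance $0.00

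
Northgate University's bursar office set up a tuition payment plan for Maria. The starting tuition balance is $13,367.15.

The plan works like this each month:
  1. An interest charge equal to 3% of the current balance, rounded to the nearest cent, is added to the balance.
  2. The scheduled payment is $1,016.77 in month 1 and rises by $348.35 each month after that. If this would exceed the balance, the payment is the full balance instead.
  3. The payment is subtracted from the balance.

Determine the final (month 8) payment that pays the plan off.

$985.33

Month 1: opening $13,367.15; interest $401.01 → $13,768.16; payment $1,016.77; balance $12,751.39
Month 2: opening $12,751.39; interest $382.54 → $13,133.93; payment $1,365.12; balance $11,768.81
Month 3: opening $11,768.81; interest $353.06 → $12,121.87; payment $1,713.47; balance $10,408.40
Month 4: opening $10,408.40; interest $312.25 → $10,720.65; payment $2,061.82; balance $8,658.83
Month 5: opening $8,658.83; interest $259.76 → $8,918.59; payment $2,410.17; balance $6,508.42
Month 6: opening $6,508.42; interest $195.25 → $6,703.67; payment $2,758.52; balance $3,945.15
Month 7: opening $3,945.15; interest $118.35 → $4,063.50; payment $3,106.87; balance $956.63
Month 8: opening $956.63; interest $28.70 → $985.33; payment $985.33; balance $0.00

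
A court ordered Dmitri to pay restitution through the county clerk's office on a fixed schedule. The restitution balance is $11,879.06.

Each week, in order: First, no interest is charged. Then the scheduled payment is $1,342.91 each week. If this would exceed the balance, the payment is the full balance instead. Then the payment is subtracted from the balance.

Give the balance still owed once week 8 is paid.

Week 1: $11,879.06 − $1,342.91 → $10,536.15
Week 2: $10,536.15 − $1,342.91 → $9,193.24
Week 3: $9,193.24 − $1,342.91 → $7,850.33
Week 4: $7,850.33 − $1,342.91 → $6,507.42
Week 5: $6,507.42 − $1,342.91 → $5,164.51
Week 6: $5,164.51 − $1,342.91 → $3,821.60
Week 7: $3,821.60 − $1,342.91 → $2,478.69
Week 8: $2,478.69 − $1,342.91 → $1,135.78

$1,135.78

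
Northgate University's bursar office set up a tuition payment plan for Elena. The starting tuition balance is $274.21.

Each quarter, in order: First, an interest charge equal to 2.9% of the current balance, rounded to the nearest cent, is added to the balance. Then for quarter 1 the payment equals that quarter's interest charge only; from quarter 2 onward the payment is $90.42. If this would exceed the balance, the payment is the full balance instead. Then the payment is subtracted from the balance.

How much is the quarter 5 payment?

$20.13

Quarter 1: $274.21 +$7.95 interest = $282.16; pay $7.95 → $274.21
Quarter 2: $274.21 +$7.95 interest = $282.16; pay $90.42 → $191.74
Quarter 3: $191.74 +$5.56 interest = $197.30; pay $90.42 → $106.88
Quarter 4: $106.88 +$3.10 interest = $109.98; pay $90.42 → $19.56
Quarter 5: $19.56 +$0.57 interest = $20.13; pay $20.13 → $0.00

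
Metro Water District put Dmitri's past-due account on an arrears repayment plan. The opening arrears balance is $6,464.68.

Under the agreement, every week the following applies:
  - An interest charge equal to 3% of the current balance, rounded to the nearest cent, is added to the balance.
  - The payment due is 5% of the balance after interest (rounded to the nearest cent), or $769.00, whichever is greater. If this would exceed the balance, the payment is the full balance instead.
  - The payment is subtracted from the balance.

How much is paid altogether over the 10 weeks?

$7,562.28

Week 1: opening $6,464.68; interest $193.94 → $6,658.62; payment $769.00; balance $5,889.62
Week 2: opening $5,889.62; interest $176.69 → $6,066.31; payment $769.00; balance $5,297.31
Week 3: opening $5,297.31; interest $158.92 → $5,456.23; payment $769.00; balance $4,687.23
Week 4: opening $4,687.23; interest $140.62 → $4,827.85; payment $769.00; balance $4,058.85
Week 5: opening $4,058.85; interest $121.77 → $4,180.62; payment $769.00; balance $3,411.62
Week 6: opening $3,411.62; interest $102.35 → $3,513.97; payment $769.00; balance $2,744.97
Week 7: opening $2,744.97; interest $82.35 → $2,827.32; payment $769.00; balance $2,058.32
Week 8: opening $2,058.32; interest $61.75 → $2,120.07; payment $769.00; balance $1,351.07
Week 9: opening $1,351.07; interest $40.53 → $1,391.60; payment $769.00; balance $622.60
Week 10: opening $622.60; interest $18.68 → $641.28; payment $641.28; balance $0.00
Total paid: $7,562.28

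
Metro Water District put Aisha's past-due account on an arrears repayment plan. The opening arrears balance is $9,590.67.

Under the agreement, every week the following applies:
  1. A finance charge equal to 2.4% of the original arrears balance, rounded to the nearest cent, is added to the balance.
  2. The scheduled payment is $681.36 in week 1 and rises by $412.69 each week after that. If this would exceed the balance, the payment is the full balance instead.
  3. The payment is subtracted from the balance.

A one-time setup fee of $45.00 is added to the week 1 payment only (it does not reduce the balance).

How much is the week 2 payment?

Week 1: opening $9,590.67; interest $230.18 → $9,820.85; payment $681.36 (+ $45.00 fee); balance $9,139.49
Week 2: opening $9,139.49; interest $230.18 → $9,369.67; payment $1,094.05; balance $8,275.62

$1,094.05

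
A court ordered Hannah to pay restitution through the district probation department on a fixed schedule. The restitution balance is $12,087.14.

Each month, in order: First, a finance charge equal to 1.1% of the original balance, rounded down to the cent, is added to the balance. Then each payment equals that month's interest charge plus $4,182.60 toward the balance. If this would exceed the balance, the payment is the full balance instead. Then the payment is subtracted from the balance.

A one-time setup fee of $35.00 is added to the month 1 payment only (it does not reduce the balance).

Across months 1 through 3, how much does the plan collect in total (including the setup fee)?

Month 1: opening $12,087.14; interest $132.95 → $12,220.09; payment $4,315.55 (+ $35.00 fee); balance $7,904.54
Month 2: opening $7,904.54; interest $132.95 → $8,037.49; payment $4,315.55; balance $3,721.94
Month 3: opening $3,721.94; interest $132.95 → $3,854.89; payment $3,854.89; balance $0.00
Total paid: $12,520.99

$12,520.99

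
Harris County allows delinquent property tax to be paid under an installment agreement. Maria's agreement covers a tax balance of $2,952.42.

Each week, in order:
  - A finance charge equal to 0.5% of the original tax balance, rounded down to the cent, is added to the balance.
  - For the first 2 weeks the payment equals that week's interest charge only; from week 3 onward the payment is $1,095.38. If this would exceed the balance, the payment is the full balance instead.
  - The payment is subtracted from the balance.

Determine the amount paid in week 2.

$14.76

# | Opening | Interest | Payment | End bal
1 | $2,952.42 | $14.76 | $14.76 | $2,952.42
2 | $2,952.42 | $14.76 | $14.76 | $2,952.42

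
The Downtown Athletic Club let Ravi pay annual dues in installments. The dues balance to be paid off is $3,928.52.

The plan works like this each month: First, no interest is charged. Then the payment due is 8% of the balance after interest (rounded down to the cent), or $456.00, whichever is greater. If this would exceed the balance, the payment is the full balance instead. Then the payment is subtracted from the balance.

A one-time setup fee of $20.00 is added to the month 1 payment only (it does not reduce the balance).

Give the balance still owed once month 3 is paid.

Month 1: opening $3,928.52; payment $456.00 (+ $20.00 fee); balance $3,472.52
Month 2: opening $3,472.52; payment $456.00; balance $3,016.52
Month 3: opening $3,016.52; payment $456.00; balance $2,560.52

$2,560.52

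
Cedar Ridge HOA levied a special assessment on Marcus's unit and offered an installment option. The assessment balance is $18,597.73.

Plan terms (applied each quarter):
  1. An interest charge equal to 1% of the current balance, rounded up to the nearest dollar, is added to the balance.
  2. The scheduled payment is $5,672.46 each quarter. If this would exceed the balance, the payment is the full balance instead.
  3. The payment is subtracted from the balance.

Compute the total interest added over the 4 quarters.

$414.00

Quarter 1: opening $18,597.73; interest $186.00 → $18,783.73; payment $5,672.46; balance $13,111.27
Quarter 2: opening $13,111.27; interest $132.00 → $13,243.27; payment $5,672.46; balance $7,570.81
Quarter 3: opening $7,570.81; interest $76.00 → $7,646.81; payment $5,672.46; balance $1,974.35
Quarter 4: opening $1,974.35; interest $20.00 → $1,994.35; payment $1,994.35; balance $0.00
Total interest: $186.00 + $132.00 + $76.00 + $20.00 = $414.00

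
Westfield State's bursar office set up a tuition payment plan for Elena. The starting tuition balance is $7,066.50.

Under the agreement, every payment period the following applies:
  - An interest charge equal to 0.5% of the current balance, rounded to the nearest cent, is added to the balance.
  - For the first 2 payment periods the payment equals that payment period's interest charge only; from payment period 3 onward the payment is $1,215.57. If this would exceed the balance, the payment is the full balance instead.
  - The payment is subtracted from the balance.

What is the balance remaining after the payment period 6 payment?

Payment period 1: opening $7,066.50; interest $35.33 → $7,101.83; payment $35.33; balance $7,066.50
Payment period 2: opening $7,066.50; interest $35.33 → $7,101.83; payment $35.33; balance $7,066.50
Payment period 3: opening $7,066.50; interest $35.33 → $7,101.83; payment $1,215.57; balance $5,886.26
Payment period 4: opening $5,886.26; interest $29.43 → $5,915.69; payment $1,215.57; balance $4,700.12
Payment period 5: opening $4,700.12; interest $23.50 → $4,723.62; payment $1,215.57; balance $3,508.05
Payment period 6: opening $3,508.05; interest $17.54 → $3,525.59; payment $1,215.57; balance $2,310.02

$2,310.02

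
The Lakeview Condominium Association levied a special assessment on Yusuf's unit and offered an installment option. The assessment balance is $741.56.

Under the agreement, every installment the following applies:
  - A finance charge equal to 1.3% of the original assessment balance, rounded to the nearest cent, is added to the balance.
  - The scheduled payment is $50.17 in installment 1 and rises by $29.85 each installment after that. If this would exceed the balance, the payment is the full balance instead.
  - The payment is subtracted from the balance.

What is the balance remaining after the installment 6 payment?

Installment 1: opening $741.56; interest $9.64 → $751.20; payment $50.17; balance $701.03
Installment 2: opening $701.03; interest $9.64 → $710.67; payment $80.02; balance $630.65
Installment 3: opening $630.65; interest $9.64 → $640.29; payment $109.87; balance $530.42
Installment 4: opening $530.42; interest $9.64 → $540.06; payment $139.72; balance $400.34
Installment 5: opening $400.34; interest $9.64 → $409.98; payment $169.57; balance $240.41
Installment 6: opening $240.41; interest $9.64 → $250.05; payment $199.42; balance $50.63

$50.63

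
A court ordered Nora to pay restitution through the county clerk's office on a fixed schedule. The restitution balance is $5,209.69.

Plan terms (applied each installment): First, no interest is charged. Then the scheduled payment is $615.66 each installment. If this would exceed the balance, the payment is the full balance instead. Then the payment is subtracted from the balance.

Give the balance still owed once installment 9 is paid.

Installment 1: $5,209.69 − $615.66 → $4,594.03
Installment 2: $4,594.03 − $615.66 → $3,978.37
Installment 3: $3,978.37 − $615.66 → $3,362.71
Installment 4: $3,362.71 − $615.66 → $2,747.05
Installment 5: $2,747.05 − $615.66 → $2,131.39
Installment 6: $2,131.39 − $615.66 → $1,515.73
Installment 7: $1,515.73 − $615.66 → $900.07
Installment 8: $900.07 − $615.66 → $284.41
Installment 9: $284.41 − $284.41 → $0.00

$0.00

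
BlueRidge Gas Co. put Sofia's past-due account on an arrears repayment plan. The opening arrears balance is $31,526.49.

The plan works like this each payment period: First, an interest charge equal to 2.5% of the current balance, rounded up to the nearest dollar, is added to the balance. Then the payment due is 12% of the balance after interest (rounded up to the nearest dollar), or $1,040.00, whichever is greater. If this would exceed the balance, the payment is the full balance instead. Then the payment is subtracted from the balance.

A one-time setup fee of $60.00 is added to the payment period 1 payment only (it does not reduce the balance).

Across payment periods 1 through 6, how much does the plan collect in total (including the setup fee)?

Payment period 1: opening $31,526.49; interest $789.00 → $32,315.49; payment $3,878.00 (+ $60.00 fee); balance $28,437.49
Payment period 2: opening $28,437.49; interest $711.00 → $29,148.49; payment $3,498.00; balance $25,650.49
Payment period 3: opening $25,650.49; interest $642.00 → $26,292.49; payment $3,156.00; balance $23,136.49
Payment period 4: opening $23,136.49; interest $579.00 → $23,715.49; payment $2,846.00; balance $20,869.49
Payment period 5: opening $20,869.49; interest $522.00 → $21,391.49; payment $2,567.00; balance $18,824.49
Payment period 6: opening $18,824.49; interest $471.00 → $19,295.49; payment $2,316.00; balance $16,979.49
Total paid: $18,321.00

$18,321.00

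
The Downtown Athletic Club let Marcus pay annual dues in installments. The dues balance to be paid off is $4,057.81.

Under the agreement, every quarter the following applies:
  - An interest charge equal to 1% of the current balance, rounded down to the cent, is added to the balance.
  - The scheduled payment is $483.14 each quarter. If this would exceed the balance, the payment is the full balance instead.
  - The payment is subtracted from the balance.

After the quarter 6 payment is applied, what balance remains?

$1,335.13

Quarter 1: opening $4,057.81; interest $40.57 → $4,098.38; payment $483.14; balance $3,615.24
Quarter 2: opening $3,615.24; interest $36.15 → $3,651.39; payment $483.14; balance $3,168.25
Quarter 3: opening $3,168.25; interest $31.68 → $3,199.93; payment $483.14; balance $2,716.79
Quarter 4: opening $2,716.79; interest $27.16 → $2,743.95; payment $483.14; balance $2,260.81
Quarter 5: opening $2,260.81; interest $22.60 → $2,283.41; payment $483.14; balance $1,800.27
Quarter 6: opening $1,800.27; interest $18.00 → $1,818.27; payment $483.14; balance $1,335.13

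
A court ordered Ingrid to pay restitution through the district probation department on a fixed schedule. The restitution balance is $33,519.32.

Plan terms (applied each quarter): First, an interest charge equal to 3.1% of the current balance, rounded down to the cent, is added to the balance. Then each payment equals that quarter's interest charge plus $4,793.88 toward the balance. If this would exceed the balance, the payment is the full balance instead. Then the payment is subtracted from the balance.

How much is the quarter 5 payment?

$5,238.53

# | Opening | Interest | Payment | End bal
1 | $33,519.32 | $1,039.09 | $5,832.97 | $28,725.44
2 | $28,725.44 | $890.48 | $5,684.36 | $23,931.56
3 | $23,931.56 | $741.87 | $5,535.75 | $19,137.68
4 | $19,137.68 | $593.26 | $5,387.14 | $14,343.80
5 | $14,343.80 | $444.65 | $5,238.53 | $9,549.92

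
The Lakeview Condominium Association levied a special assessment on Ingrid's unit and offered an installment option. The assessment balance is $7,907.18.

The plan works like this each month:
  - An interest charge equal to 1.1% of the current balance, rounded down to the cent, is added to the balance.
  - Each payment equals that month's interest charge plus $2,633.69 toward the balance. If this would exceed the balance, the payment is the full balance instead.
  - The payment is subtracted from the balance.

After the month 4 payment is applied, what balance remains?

$0.00

Month 1: opening $7,907.18; interest $86.97 → $7,994.15; payment $2,720.66; balance $5,273.49
Month 2: opening $5,273.49; interest $58.00 → $5,331.49; payment $2,691.69; balance $2,639.80
Month 3: opening $2,639.80; interest $29.03 → $2,668.83; payment $2,662.72; balance $6.11
Month 4: opening $6.11; interest $0.06 → $6.17; payment $6.17; balance $0.00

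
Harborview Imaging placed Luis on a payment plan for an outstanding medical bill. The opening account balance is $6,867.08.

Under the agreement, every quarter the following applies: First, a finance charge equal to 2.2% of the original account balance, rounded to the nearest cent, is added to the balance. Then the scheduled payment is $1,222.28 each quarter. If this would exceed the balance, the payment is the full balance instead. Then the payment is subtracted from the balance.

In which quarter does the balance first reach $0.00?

Quarter 1: opening $6,867.08; interest $151.08 → $7,018.16; payment $1,222.28; balance $5,795.88
Quarter 2: opening $5,795.88; interest $151.08 → $5,946.96; payment $1,222.28; balance $4,724.68
Quarter 3: opening $4,724.68; interest $151.08 → $4,875.76; payment $1,222.28; balance $3,653.48
Quarter 4: opening $3,653.48; interest $151.08 → $3,804.56; payment $1,222.28; balance $2,582.28
Quarter 5: opening $2,582.28; interest $151.08 → $2,733.36; payment $1,222.28; balance $1,511.08
Quarter 6: opening $1,511.08; interest $151.08 → $1,662.16; payment $1,222.28; balance $439.88
Quarter 7: opening $439.88; interest $151.08 → $590.96; payment $590.96; balance $0.00
Balance reaches $0.00 in quarter 7.

7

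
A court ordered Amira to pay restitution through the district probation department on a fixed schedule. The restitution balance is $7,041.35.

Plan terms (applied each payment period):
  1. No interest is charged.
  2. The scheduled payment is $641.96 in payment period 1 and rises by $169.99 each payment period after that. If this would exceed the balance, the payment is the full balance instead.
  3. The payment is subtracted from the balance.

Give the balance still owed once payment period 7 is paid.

Payment period 1: $7,041.35 − $641.96 → $6,399.39
Payment period 2: $6,399.39 − $811.95 → $5,587.44
Payment period 3: $5,587.44 − $981.94 → $4,605.50
Payment period 4: $4,605.50 − $1,151.93 → $3,453.57
Payment period 5: $3,453.57 − $1,321.92 → $2,131.65
Payment period 6: $2,131.65 − $1,491.91 → $639.74
Payment period 7: $639.74 − $639.74 → $0.00

$0.00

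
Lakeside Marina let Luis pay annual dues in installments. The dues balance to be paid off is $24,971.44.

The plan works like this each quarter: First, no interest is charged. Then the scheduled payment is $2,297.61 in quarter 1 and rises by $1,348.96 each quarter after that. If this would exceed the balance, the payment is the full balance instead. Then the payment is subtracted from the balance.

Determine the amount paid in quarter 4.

$6,344.49

Quarter 1: $24,971.44 − $2,297.61 → $22,673.83
Quarter 2: $22,673.83 − $3,646.57 → $19,027.26
Quarter 3: $19,027.26 − $4,995.53 → $14,031.73
Quarter 4: $14,031.73 − $6,344.49 → $7,687.24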